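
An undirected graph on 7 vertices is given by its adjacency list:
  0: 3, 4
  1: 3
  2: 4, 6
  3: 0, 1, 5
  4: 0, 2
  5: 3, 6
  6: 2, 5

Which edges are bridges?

The edges on the cycle 6-2-4-0-3-5-6 are not bridges since each lies on that cycle.
But removing 3-1 disconnects 3 from 1 — this is a bridge.

1-3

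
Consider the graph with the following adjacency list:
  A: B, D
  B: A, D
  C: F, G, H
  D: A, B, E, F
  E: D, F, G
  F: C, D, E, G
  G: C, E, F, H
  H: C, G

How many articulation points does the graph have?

1

Removing D increases the component count from 1 to 2, so D is a cut vertex.
By contrast removing F leaves 1 component; it is not a cut vertex. No other vertex is a cut vertex either.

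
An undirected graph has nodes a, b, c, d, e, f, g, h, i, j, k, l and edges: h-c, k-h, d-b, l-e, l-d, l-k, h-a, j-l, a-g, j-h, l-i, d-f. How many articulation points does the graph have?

4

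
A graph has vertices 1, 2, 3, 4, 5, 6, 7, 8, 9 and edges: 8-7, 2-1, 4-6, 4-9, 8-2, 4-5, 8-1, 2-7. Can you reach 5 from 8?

The component containing 8 is {1, 2, 7, 8}, and 5 is not in it.

No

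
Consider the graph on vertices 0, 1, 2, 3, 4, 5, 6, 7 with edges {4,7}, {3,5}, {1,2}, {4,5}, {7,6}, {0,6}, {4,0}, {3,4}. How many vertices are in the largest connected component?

Starting from 1 we can reach 1, 2. That is one component of size 2.
Starting from 0 we can reach 0, 3, 4, 5, 6, 7. That is one component of size 6.
The largest has 6 vertices.

6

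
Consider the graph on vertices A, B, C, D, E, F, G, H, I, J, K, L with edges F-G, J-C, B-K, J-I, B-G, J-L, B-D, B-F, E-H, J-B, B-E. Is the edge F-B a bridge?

No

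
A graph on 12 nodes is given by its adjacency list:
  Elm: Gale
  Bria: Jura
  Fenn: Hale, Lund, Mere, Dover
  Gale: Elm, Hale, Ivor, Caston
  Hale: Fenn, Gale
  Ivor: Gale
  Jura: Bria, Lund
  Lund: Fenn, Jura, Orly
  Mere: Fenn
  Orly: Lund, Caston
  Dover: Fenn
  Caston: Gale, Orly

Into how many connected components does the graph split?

Starting from Elm we can reach Elm, Bria, Fenn, Gale, Hale, Ivor, Jura, Lund, Mere, Orly, Dover, Caston. That is one component of size 12.
Total: 1 component.

1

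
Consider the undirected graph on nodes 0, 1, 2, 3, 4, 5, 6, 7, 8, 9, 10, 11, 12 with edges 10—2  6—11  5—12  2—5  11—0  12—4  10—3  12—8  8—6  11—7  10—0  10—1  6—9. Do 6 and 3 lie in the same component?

Yes

From 6 we can reach 0, 1, 2, 3, 4, 5, 6, 7, 8, 9, 10, 11, 12, which includes 3.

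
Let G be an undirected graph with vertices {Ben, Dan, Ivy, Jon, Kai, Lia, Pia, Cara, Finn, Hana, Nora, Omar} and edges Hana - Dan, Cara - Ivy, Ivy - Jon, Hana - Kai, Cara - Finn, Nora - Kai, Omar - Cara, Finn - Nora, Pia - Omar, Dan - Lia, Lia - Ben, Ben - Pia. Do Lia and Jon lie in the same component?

From Lia we can reach Ben, Dan, Ivy, Jon, Kai, Lia, Pia, Cara, Finn, Hana, Nora, Omar, which includes Jon.

Yes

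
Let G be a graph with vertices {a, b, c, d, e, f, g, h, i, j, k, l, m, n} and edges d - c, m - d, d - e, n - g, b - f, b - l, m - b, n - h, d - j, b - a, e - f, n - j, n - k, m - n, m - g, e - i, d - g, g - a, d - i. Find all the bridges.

b-l, c-d, h-n, k-n

The edges on the cycle m-d-e-f-b-m are not bridges since each lies on that cycle.
But removing l - b disconnects l from b; removing n - k disconnects n from k; removing d - c disconnects d from c; removing n - h disconnects n from h — these are bridges.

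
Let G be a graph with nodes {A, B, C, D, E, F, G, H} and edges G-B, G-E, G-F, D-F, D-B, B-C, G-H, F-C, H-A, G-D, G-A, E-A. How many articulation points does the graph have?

1

Removing G increases the component count from 1 to 2, so G is a cut vertex.
By contrast removing H leaves 1 component; it is not a cut vertex. No other vertex is a cut vertex either.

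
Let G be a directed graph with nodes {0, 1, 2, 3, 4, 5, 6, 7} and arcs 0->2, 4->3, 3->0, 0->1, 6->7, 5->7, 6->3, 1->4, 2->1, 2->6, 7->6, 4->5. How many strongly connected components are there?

1

{0, 1, 2, 3, 4, 5, 6, 7} are all mutually reachable — one SCC of size 8.
That gives 1 strongly connected component.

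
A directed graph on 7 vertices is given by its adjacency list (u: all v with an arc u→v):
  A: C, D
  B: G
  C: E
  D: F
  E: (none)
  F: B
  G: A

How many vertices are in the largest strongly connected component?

{A, B, D, F, G} are all mutually reachable — one SCC of size 5.
{E} is an SCC by itself.
{C} is an SCC by itself.
The largest has 5 vertices.

5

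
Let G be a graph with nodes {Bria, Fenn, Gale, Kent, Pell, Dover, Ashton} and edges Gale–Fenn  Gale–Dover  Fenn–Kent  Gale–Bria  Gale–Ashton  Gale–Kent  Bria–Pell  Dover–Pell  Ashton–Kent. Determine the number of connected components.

Starting from Bria we can reach Bria, Fenn, Gale, Kent, Pell, Dover, Ashton. That is one component of size 7.
Total: 1 component.

1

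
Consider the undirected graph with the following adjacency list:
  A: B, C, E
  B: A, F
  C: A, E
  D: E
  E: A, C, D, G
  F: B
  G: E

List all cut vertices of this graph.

Removing A increases the component count from 1 to 2, so A is a cut vertex.
Removing B increases the component count from 1 to 2, so B is a cut vertex.
Removing E increases the component count from 1 to 3, so E is a cut vertex.
By contrast removing D leaves 1 component; it is not a cut vertex. No other vertex is a cut vertex either.

A, B, E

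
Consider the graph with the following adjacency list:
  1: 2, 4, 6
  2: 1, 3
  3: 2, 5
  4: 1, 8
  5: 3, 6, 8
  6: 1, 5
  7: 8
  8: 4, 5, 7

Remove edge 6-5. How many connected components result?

1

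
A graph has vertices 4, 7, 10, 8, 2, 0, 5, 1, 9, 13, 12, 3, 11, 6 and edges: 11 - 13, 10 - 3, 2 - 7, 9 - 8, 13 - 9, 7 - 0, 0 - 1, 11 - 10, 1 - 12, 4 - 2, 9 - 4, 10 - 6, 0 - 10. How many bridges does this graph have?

5

The edges on the cycle 11-13-9-4-2-7-0-10-11 are not bridges since each lies on that cycle.
But removing 3 - 10 disconnects 3 from 10; removing 1 - 0 disconnects 1 from 0; removing 1 - 12 disconnects 1 from 12; removing 6 - 10 disconnects 6 from 10 — these are bridges.
In total 5 edges are bridges.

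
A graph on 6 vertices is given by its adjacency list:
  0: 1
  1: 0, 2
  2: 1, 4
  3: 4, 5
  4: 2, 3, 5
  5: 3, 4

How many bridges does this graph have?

The edges on the cycle 4-5-3-4 are not bridges since each lies on that cycle.
But removing 2-4 disconnects 2 from 4; removing 2-1 disconnects 2 from 1; removing 1-0 disconnects 1 from 0 — these are bridges.
That makes 3 bridges.

3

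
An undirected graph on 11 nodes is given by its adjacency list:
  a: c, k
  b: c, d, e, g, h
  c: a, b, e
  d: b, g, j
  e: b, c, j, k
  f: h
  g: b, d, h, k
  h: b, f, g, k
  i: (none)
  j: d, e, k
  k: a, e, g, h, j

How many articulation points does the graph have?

Removing h increases the component count from 2 to 3, so h is a cut vertex.
By contrast removing b leaves 2 components; it is not a cut vertex. No other vertex is a cut vertex either.

1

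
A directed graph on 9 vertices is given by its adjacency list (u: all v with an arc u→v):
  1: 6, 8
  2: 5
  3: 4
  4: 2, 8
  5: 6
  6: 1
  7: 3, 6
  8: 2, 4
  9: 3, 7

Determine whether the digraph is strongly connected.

No

There is no directed path from 2 to 3, so the graph is not strongly connected.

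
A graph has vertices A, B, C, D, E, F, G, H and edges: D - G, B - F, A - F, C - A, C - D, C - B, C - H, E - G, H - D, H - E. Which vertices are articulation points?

Removing C increases the component count from 1 to 2, so C is a cut vertex.
By contrast removing B leaves 1 component; it is not a cut vertex. No other vertex is a cut vertex either.

C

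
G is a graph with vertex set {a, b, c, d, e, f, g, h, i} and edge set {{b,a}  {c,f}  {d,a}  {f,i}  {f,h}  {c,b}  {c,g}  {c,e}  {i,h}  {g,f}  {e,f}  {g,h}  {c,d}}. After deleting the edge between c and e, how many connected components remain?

1

c and e are still connected via c-f-e, so the component count stays at 1.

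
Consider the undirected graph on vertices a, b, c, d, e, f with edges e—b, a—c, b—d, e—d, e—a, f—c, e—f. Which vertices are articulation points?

Removing e increases the component count from 1 to 2, so e is a cut vertex.
By contrast removing a leaves 1 component; it is not a cut vertex. No other vertex is a cut vertex either.

e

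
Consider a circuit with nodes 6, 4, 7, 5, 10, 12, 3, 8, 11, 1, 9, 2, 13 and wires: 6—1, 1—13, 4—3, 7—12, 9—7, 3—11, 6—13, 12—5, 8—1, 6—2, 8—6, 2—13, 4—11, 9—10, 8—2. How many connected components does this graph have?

Starting from 3 we can reach 3, 4, 11. That is one component of size 3.
Starting from 1 we can reach 1, 2, 6, 8, 13. That is one component of size 5.
Starting from 5 we can reach 5, 7, 9, 10, 12. That is one component of size 5.
Total: 3 components.

3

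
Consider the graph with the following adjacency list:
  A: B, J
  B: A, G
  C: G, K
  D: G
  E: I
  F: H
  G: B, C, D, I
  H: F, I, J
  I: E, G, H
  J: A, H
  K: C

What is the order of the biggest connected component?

11

Starting from A we can reach A, B, C, D, E, F, G, H, I, J, K. That is one component of size 11.
The largest has 11 vertices.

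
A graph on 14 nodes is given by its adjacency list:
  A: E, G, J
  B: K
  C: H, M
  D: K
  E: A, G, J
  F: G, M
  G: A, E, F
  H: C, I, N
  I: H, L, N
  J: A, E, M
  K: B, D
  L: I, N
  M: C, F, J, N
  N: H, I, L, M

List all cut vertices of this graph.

Removing K increases the component count from 2 to 3, so K is a cut vertex.
Removing M increases the component count from 2 to 3, so M is a cut vertex.
By contrast removing J leaves 2 components; it is not a cut vertex. No other vertex is a cut vertex either.

K, M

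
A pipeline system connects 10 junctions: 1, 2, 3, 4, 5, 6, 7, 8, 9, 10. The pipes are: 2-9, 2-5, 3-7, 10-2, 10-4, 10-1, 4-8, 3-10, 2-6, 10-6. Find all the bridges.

1-10, 10-3, 10-4, 2-5, 2-9, 3-7, 4-8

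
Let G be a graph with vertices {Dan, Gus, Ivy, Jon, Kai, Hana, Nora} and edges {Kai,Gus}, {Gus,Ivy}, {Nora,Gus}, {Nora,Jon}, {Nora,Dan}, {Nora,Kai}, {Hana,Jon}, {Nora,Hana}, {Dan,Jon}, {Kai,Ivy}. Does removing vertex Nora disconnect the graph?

Yes

Deleting Nora raises the number of components from 1 to 2, so Nora is a cut vertex.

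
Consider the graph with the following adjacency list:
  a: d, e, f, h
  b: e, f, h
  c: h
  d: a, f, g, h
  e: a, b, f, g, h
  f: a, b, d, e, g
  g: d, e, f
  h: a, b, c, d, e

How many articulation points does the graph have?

1

Removing h increases the component count from 1 to 2, so h is a cut vertex.
By contrast removing b leaves 1 component; it is not a cut vertex. No other vertex is a cut vertex either.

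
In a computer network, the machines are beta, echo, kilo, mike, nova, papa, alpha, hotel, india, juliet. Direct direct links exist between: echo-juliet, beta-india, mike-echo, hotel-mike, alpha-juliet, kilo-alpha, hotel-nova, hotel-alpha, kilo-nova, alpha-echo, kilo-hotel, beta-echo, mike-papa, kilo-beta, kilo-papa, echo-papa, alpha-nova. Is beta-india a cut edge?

Removing beta-india leaves no path between beta and india: the component count goes from 1 to 2. So it is a bridge.

Yes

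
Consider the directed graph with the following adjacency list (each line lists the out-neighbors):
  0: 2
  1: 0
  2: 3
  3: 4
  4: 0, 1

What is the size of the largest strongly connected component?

5

{0, 1, 2, 3, 4} are all mutually reachable — one SCC of size 5.
The largest has 5 vertices.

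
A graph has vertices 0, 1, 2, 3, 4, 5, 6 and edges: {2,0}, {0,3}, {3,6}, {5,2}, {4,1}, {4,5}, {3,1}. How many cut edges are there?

The edges on the cycle 4-5-2-0-3-1-4 are not bridges since each lies on that cycle.
But removing 3 - 6 disconnects 3 from 6 — this is a bridge.

1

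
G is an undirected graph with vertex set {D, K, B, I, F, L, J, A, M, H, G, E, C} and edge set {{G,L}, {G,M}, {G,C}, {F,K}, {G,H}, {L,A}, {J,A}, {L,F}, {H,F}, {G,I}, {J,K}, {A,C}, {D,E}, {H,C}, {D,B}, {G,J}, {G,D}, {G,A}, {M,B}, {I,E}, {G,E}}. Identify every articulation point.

Removing G increases the component count from 1 to 2, so G is a cut vertex.
By contrast removing A leaves 1 component; it is not a cut vertex. No other vertex is a cut vertex either.

G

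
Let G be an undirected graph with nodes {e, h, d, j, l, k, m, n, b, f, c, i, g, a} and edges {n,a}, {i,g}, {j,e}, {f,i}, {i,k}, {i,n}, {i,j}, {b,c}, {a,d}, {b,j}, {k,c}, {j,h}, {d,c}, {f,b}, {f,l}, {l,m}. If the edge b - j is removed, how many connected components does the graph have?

1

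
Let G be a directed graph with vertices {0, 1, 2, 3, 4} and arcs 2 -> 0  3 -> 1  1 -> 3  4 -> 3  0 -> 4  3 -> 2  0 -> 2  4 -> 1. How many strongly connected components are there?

{0, 1, 2, 3, 4} are all mutually reachable — one SCC of size 5.
That gives 1 strongly connected component.

1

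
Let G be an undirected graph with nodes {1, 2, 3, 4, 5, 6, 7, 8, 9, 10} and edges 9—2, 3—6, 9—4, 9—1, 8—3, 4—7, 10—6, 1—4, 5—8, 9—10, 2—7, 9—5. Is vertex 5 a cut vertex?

Deleting 5 leaves 1 component (was 1) (its neighbors 8, 9 remain connected to each other), so 5 is not a cut vertex.

No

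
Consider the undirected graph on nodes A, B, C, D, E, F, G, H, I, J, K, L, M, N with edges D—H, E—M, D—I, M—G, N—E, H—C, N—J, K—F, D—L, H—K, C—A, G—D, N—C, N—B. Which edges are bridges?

A-C, B-N, D-I, D-L, F-K, H-K, J-N

The edges on the cycle N-E-M-G-D-H-C-N are not bridges since each lies on that cycle.
But removing N—J disconnects N from J; removing A—C disconnects A from C; removing D—L disconnects D from L; removing K—F disconnects K from F — these are bridges.
In total 7 edges are bridges.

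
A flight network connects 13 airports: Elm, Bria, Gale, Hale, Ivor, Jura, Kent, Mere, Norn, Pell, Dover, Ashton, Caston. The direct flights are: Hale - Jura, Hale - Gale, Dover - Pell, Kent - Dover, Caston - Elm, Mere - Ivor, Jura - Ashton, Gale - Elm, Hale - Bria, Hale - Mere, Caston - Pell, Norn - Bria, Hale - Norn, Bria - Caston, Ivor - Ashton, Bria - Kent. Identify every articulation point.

Hale

Removing Hale increases the component count from 1 to 2, so Hale is a cut vertex.
By contrast removing Caston leaves 1 component; it is not a cut vertex. No other vertex is a cut vertex either.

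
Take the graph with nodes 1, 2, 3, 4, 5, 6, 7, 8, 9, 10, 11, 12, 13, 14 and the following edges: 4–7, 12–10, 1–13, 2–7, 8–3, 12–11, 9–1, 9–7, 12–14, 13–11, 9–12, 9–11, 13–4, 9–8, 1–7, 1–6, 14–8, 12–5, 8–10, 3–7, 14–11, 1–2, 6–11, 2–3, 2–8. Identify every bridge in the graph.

The edges on the cycle 9-1-2-3-8-14-12-9 are not bridges since each lies on that cycle.
But removing 12–5 disconnects 12 from 5 — this is a bridge.

12-5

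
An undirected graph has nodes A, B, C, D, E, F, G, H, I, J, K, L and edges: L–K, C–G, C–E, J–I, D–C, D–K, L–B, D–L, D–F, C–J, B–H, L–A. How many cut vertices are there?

5

Removing B increases the component count from 1 to 2, so B is a cut vertex.
Removing C increases the component count from 1 to 4, so C is a cut vertex.
Removing D increases the component count from 1 to 3, so D is a cut vertex.
Likewise J, L are cut vertices.
By contrast removing H leaves 1 component; it is not a cut vertex. No other vertex is a cut vertex either.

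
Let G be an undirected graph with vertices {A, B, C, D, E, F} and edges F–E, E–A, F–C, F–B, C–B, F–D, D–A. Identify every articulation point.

F

Removing F increases the component count from 1 to 2, so F is a cut vertex.
By contrast removing B leaves 1 component; it is not a cut vertex. No other vertex is a cut vertex either.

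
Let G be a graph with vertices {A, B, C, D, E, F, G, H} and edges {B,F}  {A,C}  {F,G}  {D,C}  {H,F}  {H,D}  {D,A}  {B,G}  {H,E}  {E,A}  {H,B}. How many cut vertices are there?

Removing H increases the component count from 1 to 2, so H is a cut vertex.
By contrast removing C leaves 1 component; it is not a cut vertex. No other vertex is a cut vertex either.

1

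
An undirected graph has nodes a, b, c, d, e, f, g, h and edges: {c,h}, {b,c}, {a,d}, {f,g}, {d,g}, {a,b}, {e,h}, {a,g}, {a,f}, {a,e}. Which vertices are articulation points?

a

Removing a increases the component count from 1 to 2, so a is a cut vertex.
By contrast removing c leaves 1 component; it is not a cut vertex. No other vertex is a cut vertex either.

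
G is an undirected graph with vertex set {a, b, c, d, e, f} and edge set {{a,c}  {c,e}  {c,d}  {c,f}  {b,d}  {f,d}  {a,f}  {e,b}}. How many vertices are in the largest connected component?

Starting from a we can reach a, b, c, d, e, f. That is one component of size 6.
The largest has 6 vertices.

6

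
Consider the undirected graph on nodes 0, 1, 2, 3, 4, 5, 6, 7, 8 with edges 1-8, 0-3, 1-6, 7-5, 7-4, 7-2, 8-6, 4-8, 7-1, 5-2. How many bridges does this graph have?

1

The edges on the cycle 7-5-2-7 are not bridges since each lies on that cycle.
But removing 3-0 disconnects 3 from 0 — this is a bridge.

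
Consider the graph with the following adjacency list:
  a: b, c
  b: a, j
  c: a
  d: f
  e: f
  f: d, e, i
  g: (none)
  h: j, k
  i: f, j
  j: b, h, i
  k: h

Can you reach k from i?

Yes

From i we can reach a, b, c, d, e, f, h, i, j, k, which includes k.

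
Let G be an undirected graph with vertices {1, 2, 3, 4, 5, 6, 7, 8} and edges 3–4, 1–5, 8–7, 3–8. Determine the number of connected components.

4

2 is isolated — a component by itself.
6 is isolated — a component by itself.
Starting from 1 we can reach 1, 5. That is one component of size 2.
Starting from 3 we can reach 3, 4, 7, 8. That is one component of size 4.
Total: 4 components.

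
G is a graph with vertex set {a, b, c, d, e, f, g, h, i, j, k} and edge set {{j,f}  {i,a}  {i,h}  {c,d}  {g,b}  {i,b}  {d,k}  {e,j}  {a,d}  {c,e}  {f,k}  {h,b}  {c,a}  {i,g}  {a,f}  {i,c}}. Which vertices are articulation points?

Removing i increases the component count from 1 to 2, so i is a cut vertex.
By contrast removing h leaves 1 component; it is not a cut vertex. No other vertex is a cut vertex either.

i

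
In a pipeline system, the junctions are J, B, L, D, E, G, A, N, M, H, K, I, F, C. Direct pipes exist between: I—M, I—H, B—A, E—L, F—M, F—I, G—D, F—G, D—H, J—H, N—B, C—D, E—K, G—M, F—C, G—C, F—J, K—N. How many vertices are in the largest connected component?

Starting from A we can reach A, B, E, K, L, N. That is one component of size 6.
Starting from C we can reach C, D, F, G, H, I, J, M. That is one component of size 8.
The largest has 8 vertices.

8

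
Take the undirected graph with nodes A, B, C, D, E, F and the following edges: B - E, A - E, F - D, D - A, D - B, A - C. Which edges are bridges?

The edges on the cycle D-A-E-B-D are not bridges since each lies on that cycle.
But removing C - A disconnects C from A; removing F - D disconnects F from D — these are bridges.

A-C, D-F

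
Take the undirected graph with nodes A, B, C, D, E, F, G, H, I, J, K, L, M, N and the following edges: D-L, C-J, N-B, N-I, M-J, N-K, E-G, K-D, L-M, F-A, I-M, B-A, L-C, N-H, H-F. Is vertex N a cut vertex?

Deleting N raises the number of components from 2 to 3, so N is a cut vertex.

Yes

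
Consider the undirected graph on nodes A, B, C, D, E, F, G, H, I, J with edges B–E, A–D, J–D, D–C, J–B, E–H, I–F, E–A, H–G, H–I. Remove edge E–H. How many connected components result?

2

Before removal there is 1 component.
E–H is a bridge — removing it separates E's side from H's side.
After removal: 2 components.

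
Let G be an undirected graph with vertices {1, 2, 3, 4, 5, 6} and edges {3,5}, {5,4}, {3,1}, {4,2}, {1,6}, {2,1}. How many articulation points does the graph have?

Removing 1 increases the component count from 1 to 2, so 1 is a cut vertex.
By contrast removing 4 leaves 1 component; it is not a cut vertex. No other vertex is a cut vertex either.

1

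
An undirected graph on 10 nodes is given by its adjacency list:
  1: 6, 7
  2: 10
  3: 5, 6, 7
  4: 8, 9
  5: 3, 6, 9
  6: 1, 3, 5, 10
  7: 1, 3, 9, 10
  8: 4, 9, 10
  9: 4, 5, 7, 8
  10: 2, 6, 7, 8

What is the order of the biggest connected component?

Starting from 1 we can reach 1, 2, 3, 4, 5, 6, 7, 8, 9, 10. That is one component of size 10.
The largest has 10 vertices.

10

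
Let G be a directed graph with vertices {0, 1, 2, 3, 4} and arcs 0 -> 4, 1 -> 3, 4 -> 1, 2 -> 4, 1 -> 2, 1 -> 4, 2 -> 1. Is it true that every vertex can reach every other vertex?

There is no directed path from 1 to 0, so the graph is not strongly connected.

No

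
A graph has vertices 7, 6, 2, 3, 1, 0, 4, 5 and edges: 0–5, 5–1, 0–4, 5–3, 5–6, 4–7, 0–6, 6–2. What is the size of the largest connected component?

Starting from 0 we can reach 0, 1, 2, 3, 4, 5, 6, 7. That is one component of size 8.
The largest has 8 vertices.

8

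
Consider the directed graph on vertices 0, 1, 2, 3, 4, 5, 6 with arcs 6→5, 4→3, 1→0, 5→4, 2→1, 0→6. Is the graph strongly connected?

No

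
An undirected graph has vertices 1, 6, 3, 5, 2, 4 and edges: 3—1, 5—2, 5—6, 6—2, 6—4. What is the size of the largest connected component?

Starting from 1 we can reach 1, 3. That is one component of size 2.
Starting from 2 we can reach 2, 4, 5, 6. That is one component of size 4.
The largest has 4 vertices.

4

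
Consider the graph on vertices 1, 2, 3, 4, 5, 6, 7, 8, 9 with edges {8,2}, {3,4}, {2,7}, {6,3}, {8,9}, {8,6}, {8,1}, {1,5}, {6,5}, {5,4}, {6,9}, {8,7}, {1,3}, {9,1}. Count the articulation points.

Removing 8 increases the component count from 1 to 2, so 8 is a cut vertex.
By contrast removing 3 leaves 1 component; it is not a cut vertex. No other vertex is a cut vertex either.

1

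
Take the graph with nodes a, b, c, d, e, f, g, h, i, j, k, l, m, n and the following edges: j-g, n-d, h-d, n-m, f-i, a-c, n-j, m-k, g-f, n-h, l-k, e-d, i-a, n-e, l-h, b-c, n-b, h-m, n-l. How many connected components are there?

Starting from a we can reach a, b, c, d, e, f, g, h, i, j, k, l, m, n. That is one component of size 14.
Total: 1 component.

1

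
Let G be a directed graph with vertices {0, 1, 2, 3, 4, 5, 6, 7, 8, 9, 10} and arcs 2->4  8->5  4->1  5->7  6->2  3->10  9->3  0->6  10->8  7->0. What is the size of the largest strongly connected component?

1

{8} is an SCC by itself.
{2} is an SCC by itself.
{9} is an SCC by itself.
{4} is an SCC by itself.
{0} is an SCC by itself.
(and 6 more singleton SCCs)
The largest has 1 vertex.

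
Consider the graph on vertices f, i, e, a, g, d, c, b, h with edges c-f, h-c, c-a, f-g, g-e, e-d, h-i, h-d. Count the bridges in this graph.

The edges on the cycle h-c-f-g-e-d-h are not bridges since each lies on that cycle.
But removing h-i disconnects h from i; removing c-a disconnects c from a — these are bridges.
That makes 2 bridges.

2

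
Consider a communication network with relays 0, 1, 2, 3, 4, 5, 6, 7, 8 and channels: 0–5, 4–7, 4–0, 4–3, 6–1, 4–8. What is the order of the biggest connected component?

2 is isolated — a component by itself.
Starting from 1 we can reach 1, 6. That is one component of size 2.
Starting from 0 we can reach 0, 3, 4, 5, 7, 8. That is one component of size 6.
The largest has 6 vertices.

6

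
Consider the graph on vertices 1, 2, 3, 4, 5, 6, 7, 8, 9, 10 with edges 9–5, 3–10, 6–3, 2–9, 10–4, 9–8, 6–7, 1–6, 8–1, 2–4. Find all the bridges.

The edges on the cycle 2-9-8-1-6-3-10-4-2 are not bridges since each lies on that cycle.
But removing 9–5 disconnects 9 from 5; removing 7–6 disconnects 7 from 6 — these are bridges.

5-9, 6-7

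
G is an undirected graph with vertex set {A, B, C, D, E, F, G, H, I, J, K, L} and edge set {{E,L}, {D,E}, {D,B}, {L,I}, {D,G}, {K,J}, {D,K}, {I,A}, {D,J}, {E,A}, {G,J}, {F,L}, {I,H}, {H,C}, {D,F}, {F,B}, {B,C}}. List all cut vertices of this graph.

D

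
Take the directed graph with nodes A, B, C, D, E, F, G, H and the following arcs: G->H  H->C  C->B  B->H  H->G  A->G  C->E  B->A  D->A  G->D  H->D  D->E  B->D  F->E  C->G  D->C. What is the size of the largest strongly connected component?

{A, B, C, D, G, H} are all mutually reachable — one SCC of size 6.
{F} is an SCC by itself.
{E} is an SCC by itself.
The largest has 6 vertices.

6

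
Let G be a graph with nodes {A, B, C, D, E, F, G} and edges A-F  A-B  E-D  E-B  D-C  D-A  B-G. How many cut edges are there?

3

The edges on the cycle E-D-A-B-E are not bridges since each lies on that cycle.
But removing D-C disconnects D from C; removing A-F disconnects A from F; removing B-G disconnects B from G — these are bridges.
That makes 3 bridges.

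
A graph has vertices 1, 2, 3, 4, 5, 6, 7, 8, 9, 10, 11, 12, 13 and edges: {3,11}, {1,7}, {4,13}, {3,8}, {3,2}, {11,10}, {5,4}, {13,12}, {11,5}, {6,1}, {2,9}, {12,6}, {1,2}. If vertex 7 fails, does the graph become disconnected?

No

Deleting 7 leaves 1 component (was 1), so 7 is not a cut vertex.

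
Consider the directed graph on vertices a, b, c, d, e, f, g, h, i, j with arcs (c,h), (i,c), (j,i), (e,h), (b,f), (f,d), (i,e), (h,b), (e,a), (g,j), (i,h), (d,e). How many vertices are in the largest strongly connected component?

{b, d, e, f, h} are all mutually reachable — one SCC of size 5.
{i} is an SCC by itself.
{g} is an SCC by itself.
{a} is an SCC by itself.
{j} is an SCC by itself.
(and 1 more singleton SCC)
The largest has 5 vertices.

5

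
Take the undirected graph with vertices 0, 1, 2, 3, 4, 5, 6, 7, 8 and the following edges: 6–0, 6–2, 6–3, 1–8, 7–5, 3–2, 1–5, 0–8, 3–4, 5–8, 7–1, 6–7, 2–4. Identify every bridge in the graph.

The edges on the cycle 7-1-5-7 are not bridges since each lies on that cycle.
Every edge lies on some cycle, so there are no bridges.

none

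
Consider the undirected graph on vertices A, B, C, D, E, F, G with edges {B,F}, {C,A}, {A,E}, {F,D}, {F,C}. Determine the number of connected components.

G is isolated — a component by itself.
Starting from A we can reach A, B, C, D, E, F. That is one component of size 6.
Total: 2 components.

2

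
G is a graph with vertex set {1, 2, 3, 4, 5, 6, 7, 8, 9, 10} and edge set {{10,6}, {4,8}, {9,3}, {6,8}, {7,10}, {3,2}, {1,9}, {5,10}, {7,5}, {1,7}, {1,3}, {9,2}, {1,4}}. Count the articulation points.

1

Removing 1 increases the component count from 1 to 2, so 1 is a cut vertex.
By contrast removing 6 leaves 1 component; it is not a cut vertex. No other vertex is a cut vertex either.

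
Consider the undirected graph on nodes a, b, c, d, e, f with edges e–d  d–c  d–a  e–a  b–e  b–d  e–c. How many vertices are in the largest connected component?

5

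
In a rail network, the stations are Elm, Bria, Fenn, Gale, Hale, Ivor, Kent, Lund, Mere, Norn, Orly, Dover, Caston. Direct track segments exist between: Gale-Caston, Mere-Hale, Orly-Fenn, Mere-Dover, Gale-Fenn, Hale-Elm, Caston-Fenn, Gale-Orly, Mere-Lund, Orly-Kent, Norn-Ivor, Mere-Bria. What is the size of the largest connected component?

Starting from Ivor we can reach Ivor, Norn. That is one component of size 2.
Starting from Fenn we can reach Fenn, Gale, Kent, Orly, Caston. That is one component of size 5.
Starting from Elm we can reach Elm, Bria, Hale, Lund, Mere, Dover. That is one component of size 6.
The largest has 6 vertices.

6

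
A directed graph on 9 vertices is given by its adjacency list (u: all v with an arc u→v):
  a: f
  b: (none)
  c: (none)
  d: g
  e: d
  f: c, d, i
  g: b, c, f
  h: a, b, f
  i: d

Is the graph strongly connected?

There is no directed path from g to e, so the graph is not strongly connected.

No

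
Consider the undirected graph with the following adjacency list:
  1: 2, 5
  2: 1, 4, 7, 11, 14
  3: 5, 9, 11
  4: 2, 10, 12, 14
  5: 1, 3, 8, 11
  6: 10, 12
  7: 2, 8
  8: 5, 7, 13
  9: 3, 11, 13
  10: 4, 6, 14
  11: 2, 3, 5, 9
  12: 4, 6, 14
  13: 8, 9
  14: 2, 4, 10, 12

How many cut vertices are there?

Removing 2 increases the component count from 1 to 2, so 2 is a cut vertex.
By contrast removing 10 leaves 1 component; it is not a cut vertex. No other vertex is a cut vertex either.

1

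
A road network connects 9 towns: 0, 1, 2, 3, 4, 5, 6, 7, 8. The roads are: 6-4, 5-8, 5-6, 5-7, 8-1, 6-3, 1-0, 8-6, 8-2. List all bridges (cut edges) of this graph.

0-1, 1-8, 2-8, 3-6, 4-6, 5-7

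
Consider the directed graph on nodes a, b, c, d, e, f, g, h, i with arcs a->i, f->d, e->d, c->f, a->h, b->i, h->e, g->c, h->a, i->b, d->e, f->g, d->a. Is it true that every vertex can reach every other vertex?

There is no directed path from h to f, so the graph is not strongly connected.

No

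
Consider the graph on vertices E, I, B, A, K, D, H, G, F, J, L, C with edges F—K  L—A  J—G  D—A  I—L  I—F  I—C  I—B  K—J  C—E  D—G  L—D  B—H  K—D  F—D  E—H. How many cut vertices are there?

1

Removing I increases the component count from 1 to 2, so I is a cut vertex.
By contrast removing K leaves 1 component; it is not a cut vertex. No other vertex is a cut vertex either.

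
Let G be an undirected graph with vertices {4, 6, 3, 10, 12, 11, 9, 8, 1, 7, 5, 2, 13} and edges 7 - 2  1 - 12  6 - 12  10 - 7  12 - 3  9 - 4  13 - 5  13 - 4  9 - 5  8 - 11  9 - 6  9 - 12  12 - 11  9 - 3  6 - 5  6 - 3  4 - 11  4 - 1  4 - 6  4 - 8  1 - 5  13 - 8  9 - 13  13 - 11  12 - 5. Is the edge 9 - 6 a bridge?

No

After removing 9 - 6, the path 9-4-6 still connects them, so the edge is not a bridge.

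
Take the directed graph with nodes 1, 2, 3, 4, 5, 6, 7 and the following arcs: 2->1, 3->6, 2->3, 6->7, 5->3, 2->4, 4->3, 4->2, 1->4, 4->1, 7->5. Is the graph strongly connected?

No

There is no directed path from 7 to 2, so the graph is not strongly connected.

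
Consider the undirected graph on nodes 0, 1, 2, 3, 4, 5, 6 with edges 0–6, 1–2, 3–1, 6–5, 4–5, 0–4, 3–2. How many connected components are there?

2

Starting from 1 we can reach 1, 2, 3. That is one component of size 3.
Starting from 0 we can reach 0, 4, 5, 6. That is one component of size 4.
Total: 2 components.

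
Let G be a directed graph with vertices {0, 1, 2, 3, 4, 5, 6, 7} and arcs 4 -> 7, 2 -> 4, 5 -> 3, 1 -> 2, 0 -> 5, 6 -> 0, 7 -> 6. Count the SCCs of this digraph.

{0} is an SCC by itself.
{2} is an SCC by itself.
{6} is an SCC by itself.
{7} is an SCC by itself.
{3} is an SCC by itself.
(and 3 more singleton SCCs)
That gives 8 strongly connected components.

8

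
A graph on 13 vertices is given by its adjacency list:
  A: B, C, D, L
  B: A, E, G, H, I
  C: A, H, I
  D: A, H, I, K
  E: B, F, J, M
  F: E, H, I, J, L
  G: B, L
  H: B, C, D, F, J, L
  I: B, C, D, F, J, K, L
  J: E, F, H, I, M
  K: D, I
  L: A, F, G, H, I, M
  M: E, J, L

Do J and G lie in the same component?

From J we can reach A, B, C, D, E, F, G, H, I, J, K, L, M, which includes G.

Yes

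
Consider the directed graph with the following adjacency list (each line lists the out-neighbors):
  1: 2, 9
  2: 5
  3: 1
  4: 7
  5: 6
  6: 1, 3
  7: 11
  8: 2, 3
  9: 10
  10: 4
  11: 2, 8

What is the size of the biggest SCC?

11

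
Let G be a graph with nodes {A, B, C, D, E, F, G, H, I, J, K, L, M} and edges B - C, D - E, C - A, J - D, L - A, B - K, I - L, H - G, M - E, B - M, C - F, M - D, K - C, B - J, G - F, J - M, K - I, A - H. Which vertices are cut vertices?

B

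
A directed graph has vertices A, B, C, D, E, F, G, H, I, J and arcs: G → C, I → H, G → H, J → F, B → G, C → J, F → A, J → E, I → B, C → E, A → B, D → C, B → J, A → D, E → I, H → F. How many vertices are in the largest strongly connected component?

{A, B, C, D, E, F, G, H, I, J} are all mutually reachable — one SCC of size 10.
The largest has 10 vertices.

10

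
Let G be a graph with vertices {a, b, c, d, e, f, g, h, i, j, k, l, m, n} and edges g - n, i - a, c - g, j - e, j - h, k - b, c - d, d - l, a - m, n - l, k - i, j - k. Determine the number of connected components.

f is isolated — a component by itself.
Starting from c we can reach c, d, g, l, n. That is one component of size 5.
Starting from a we can reach a, b, e, h, i, j, k, m. That is one component of size 8.
Total: 3 components.

3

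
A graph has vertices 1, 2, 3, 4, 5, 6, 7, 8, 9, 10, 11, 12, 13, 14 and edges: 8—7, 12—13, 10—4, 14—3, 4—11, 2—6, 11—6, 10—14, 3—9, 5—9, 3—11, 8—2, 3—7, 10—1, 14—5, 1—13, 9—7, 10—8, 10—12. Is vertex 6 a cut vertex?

Deleting 6 leaves 1 component (was 1) (its neighbors 2, 11 remain connected to each other), so 6 is not a cut vertex.

No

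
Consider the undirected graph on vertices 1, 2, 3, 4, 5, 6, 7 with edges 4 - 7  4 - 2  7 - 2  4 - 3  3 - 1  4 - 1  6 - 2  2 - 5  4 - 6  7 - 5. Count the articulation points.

1

Removing 4 increases the component count from 1 to 2, so 4 is a cut vertex.
By contrast removing 5 leaves 1 component; it is not a cut vertex. No other vertex is a cut vertex either.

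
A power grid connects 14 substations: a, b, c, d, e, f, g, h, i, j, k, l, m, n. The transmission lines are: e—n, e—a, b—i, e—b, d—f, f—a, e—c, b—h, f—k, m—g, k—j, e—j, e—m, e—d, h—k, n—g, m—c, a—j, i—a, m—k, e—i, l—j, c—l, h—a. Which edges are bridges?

none

The edges on the cycle e-b-h-k-j-a-f-d-e are not bridges since each lies on that cycle.
Every edge lies on some cycle, so there are no bridges.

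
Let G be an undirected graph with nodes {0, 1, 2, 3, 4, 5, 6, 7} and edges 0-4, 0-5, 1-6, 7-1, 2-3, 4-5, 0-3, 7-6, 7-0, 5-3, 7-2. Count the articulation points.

1

Removing 7 increases the component count from 1 to 2, so 7 is a cut vertex.
By contrast removing 6 leaves 1 component; it is not a cut vertex. No other vertex is a cut vertex either.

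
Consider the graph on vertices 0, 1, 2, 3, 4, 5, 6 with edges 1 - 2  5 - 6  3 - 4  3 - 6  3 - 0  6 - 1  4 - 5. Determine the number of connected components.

1

Starting from 0 we can reach 0, 1, 2, 3, 4, 5, 6. That is one component of size 7.
Total: 1 component.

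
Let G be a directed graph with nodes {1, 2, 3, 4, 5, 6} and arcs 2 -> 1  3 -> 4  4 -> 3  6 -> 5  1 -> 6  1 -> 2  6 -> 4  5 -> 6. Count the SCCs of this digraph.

3

{1, 2} are all mutually reachable — one SCC of size 2.
{3, 4} are all mutually reachable — one SCC of size 2.
{5, 6} are all mutually reachable — one SCC of size 2.
That gives 3 strongly connected components.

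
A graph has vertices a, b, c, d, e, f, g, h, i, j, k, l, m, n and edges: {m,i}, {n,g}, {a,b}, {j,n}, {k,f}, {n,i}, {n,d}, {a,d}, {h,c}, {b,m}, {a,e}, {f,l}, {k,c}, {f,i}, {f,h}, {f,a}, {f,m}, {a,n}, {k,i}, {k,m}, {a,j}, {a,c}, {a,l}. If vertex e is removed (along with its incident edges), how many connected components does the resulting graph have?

With e gone, the remaining components are: {a, b, c, d, f, g, h, i, j, k, l, m, n}.
That is 1 component.

1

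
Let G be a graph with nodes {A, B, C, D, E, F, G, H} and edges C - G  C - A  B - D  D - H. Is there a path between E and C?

The component containing E is {E}, and C is not in it.

No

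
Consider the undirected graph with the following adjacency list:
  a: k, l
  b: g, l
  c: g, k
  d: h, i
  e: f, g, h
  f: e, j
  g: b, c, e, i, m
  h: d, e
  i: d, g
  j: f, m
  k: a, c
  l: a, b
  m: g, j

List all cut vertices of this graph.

Removing g increases the component count from 1 to 2, so g is a cut vertex.
By contrast removing b leaves 1 component; it is not a cut vertex. No other vertex is a cut vertex either.

g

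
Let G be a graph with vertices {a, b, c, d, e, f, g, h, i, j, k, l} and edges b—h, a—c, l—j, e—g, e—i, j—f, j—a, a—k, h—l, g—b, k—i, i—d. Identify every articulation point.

a, i, j

Removing a increases the component count from 1 to 2, so a is a cut vertex.
Removing i increases the component count from 1 to 2, so i is a cut vertex.
Removing j increases the component count from 1 to 2, so j is a cut vertex.
By contrast removing c leaves 1 component; it is not a cut vertex. No other vertex is a cut vertex either.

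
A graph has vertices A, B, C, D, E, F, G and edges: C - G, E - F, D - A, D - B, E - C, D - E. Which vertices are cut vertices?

Removing C increases the component count from 1 to 2, so C is a cut vertex.
Removing D increases the component count from 1 to 3, so D is a cut vertex.
Removing E increases the component count from 1 to 3, so E is a cut vertex.
By contrast removing F leaves 1 component; it is not a cut vertex. No other vertex is a cut vertex either.

C, D, E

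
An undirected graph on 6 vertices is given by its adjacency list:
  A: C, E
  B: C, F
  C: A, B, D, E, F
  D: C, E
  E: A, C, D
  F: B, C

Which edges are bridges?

none

The edges on the cycle C-B-F-C are not bridges since each lies on that cycle.
Every edge lies on some cycle, so there are no bridges.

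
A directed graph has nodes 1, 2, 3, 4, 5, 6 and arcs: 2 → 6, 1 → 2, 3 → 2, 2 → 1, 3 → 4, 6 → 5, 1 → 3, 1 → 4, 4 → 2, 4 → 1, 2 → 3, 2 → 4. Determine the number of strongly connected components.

3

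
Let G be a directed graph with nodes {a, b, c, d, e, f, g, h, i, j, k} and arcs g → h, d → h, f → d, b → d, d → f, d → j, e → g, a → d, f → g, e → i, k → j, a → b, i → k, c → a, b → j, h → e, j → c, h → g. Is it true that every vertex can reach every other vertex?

From i we can reach every vertex (a, b, c, d, e, f, g, h, i, j, k), and every vertex can reach i (a, b, c, d, e, f, g, h, i, j, k). So the whole graph is one strongly connected component.

Yes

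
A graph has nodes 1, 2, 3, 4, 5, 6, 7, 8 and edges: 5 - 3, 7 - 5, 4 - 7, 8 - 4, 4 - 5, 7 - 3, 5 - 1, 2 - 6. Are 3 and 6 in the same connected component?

The component containing 3 is {1, 3, 4, 5, 7, 8}, and 6 is not in it.

No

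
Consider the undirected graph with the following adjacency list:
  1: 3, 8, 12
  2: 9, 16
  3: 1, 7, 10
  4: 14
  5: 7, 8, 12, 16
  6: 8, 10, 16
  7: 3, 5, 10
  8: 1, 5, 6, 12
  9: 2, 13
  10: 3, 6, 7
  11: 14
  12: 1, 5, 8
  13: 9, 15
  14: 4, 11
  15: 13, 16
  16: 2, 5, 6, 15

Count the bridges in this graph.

2

The edges on the cycle 8-12-1-8 are not bridges since each lies on that cycle.
But removing 4-14 disconnects 4 from 14; removing 14-11 disconnects 14 from 11 — these are bridges.
That makes 2 bridges.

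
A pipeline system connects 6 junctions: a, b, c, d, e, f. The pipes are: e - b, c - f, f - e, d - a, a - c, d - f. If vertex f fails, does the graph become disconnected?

Yes

Deleting f raises the number of components from 1 to 2, so f is a cut vertex.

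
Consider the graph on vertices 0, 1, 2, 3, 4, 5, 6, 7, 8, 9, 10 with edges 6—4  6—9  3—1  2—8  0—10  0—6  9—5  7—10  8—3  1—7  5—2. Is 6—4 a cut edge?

Yes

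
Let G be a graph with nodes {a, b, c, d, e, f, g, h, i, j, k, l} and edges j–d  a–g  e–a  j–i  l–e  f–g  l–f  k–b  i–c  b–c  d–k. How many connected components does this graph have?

h is isolated — a component by itself.
Starting from a we can reach a, e, f, g, l. That is one component of size 5.
Starting from b we can reach b, c, d, i, j, k. That is one component of size 6.
Total: 3 components.

3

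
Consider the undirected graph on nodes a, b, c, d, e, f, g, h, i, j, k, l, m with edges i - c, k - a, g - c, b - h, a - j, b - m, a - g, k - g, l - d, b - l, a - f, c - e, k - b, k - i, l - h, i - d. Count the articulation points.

3

Removing a increases the component count from 1 to 3, so a is a cut vertex.
Removing b increases the component count from 1 to 2, so b is a cut vertex.
Removing c increases the component count from 1 to 2, so c is a cut vertex.
By contrast removing l leaves 1 component; it is not a cut vertex. No other vertex is a cut vertex either.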